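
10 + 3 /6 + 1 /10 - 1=48 /5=9.60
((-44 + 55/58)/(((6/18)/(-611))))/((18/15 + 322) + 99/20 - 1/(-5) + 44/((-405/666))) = 37448190/121481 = 308.26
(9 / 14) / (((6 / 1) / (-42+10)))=-24 / 7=-3.43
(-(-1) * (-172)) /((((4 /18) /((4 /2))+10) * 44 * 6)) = -0.06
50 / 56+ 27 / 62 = 1153 / 868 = 1.33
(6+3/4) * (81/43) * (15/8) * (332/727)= 2722815/250088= 10.89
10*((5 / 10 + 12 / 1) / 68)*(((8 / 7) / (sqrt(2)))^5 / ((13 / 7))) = 0.34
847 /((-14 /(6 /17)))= -363 /17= -21.35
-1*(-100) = 100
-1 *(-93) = 93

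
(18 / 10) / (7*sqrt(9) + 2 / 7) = 63 / 745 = 0.08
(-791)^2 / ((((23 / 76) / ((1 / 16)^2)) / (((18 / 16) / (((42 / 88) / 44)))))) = 616474551 / 736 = 837601.29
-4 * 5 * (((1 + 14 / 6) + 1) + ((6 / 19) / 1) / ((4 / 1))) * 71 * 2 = -714260 / 57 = -12530.88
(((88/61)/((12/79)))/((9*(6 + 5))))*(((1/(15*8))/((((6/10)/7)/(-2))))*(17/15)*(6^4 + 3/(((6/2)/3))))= -27.46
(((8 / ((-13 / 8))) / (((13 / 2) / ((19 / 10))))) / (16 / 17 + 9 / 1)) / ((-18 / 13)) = 10336 / 98865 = 0.10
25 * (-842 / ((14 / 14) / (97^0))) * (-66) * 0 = 0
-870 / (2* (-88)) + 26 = 30.94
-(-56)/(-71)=-56/71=-0.79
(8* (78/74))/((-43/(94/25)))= -29328/39775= -0.74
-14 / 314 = -7 / 157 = -0.04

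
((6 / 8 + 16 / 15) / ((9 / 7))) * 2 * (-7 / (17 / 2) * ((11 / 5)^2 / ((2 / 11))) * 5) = -7108871 / 22950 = -309.75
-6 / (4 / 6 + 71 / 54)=-324 / 107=-3.03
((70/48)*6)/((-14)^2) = 5/112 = 0.04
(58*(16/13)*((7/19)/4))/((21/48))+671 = 169449/247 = 686.03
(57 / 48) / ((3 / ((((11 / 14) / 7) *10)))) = 0.44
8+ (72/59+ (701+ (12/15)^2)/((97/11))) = 12703309/143075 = 88.79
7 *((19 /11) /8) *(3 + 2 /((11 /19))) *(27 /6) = 84987 /1936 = 43.90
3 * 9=27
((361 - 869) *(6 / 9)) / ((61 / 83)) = -460.81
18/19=0.95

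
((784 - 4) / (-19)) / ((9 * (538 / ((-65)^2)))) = -549250 / 15333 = -35.82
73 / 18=4.06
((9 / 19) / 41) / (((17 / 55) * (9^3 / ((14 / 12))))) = 385 / 6436098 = 0.00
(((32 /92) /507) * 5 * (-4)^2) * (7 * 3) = 4480 /3887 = 1.15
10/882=5/441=0.01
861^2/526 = 741321/526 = 1409.36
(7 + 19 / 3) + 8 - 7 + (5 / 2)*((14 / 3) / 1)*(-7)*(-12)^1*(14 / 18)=6989 / 9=776.56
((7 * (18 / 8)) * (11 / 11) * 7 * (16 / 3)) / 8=147 / 2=73.50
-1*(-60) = 60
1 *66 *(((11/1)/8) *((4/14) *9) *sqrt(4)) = 3267/7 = 466.71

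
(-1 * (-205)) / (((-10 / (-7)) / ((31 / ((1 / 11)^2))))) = 1076537 / 2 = 538268.50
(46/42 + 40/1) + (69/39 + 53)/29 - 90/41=13239893/324597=40.79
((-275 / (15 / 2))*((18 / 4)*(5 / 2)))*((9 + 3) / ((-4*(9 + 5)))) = 2475 / 28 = 88.39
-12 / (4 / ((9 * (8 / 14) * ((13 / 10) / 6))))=-117 / 35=-3.34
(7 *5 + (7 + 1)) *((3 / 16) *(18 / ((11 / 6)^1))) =3483 / 44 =79.16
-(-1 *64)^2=-4096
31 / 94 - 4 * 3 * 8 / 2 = -4481 / 94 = -47.67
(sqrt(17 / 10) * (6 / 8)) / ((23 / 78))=117 * sqrt(170) / 460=3.32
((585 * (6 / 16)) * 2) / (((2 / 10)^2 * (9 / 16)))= 19500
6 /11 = 0.55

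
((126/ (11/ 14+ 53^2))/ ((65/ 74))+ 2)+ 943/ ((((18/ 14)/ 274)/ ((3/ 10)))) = 92495298487/ 1534143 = 60291.18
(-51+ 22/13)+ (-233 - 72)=-4606/13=-354.31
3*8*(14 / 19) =336 / 19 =17.68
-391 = -391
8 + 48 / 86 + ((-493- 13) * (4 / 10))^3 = -44566604304 / 5375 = -8291461.27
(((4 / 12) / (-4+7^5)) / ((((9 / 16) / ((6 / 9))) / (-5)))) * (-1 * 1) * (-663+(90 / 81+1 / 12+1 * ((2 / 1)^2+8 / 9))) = -315320 / 4083129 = -0.08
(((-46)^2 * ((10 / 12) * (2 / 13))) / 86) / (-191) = -5290 / 320307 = -0.02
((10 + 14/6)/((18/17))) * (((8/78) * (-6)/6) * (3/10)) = -629/1755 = -0.36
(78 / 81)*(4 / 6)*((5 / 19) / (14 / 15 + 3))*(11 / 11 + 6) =9100 / 30267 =0.30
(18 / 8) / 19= 9 / 76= 0.12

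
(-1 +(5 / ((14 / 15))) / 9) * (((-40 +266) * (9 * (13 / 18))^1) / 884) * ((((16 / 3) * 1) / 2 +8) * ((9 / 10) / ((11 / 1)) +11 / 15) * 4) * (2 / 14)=-243176 / 72765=-3.34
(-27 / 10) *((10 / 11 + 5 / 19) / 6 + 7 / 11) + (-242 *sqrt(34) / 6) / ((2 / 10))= -605 *sqrt(34) / 3 - 9387 / 4180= -1178.15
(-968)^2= 937024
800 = 800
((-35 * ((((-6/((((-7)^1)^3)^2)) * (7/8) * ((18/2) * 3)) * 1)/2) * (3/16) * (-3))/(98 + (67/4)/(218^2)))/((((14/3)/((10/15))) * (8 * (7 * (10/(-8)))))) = 2887083/11689275222800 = 0.00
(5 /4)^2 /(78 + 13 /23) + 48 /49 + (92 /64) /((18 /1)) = 27523607 /25500384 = 1.08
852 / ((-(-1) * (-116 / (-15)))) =3195 / 29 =110.17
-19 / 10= -1.90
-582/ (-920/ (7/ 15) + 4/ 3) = 6111/ 20686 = 0.30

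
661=661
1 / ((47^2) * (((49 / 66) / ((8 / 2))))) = 264 / 108241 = 0.00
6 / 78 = 1 / 13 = 0.08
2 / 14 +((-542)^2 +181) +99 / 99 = 2057623 / 7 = 293946.14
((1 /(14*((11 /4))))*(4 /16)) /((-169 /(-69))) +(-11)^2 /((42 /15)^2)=5624441 /364364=15.44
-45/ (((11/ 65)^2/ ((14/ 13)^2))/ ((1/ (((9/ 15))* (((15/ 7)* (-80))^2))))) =-2401/ 23232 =-0.10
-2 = -2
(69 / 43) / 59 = 69 / 2537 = 0.03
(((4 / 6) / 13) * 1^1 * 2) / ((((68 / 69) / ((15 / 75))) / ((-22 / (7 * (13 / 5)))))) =-506 / 20111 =-0.03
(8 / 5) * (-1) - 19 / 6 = -143 / 30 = -4.77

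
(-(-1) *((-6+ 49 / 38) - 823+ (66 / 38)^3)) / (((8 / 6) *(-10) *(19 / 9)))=304631793 / 10425680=29.22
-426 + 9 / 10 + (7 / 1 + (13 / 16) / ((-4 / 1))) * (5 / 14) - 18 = -1974213 / 4480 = -440.67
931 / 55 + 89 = 5826 / 55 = 105.93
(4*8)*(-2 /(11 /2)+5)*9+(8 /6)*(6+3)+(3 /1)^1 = 14853 /11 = 1350.27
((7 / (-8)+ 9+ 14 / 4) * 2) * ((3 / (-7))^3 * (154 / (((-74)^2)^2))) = -27621 / 2938684448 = -0.00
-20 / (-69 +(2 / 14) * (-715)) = 0.12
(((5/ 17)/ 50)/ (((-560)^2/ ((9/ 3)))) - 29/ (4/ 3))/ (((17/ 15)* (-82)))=3478607991/ 14863385600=0.23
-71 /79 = -0.90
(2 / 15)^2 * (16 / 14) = 32 / 1575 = 0.02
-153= -153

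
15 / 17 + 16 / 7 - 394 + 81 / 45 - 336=-431394 / 595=-725.03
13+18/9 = 15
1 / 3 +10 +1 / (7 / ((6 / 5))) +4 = 1523 / 105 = 14.50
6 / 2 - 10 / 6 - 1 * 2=-2 / 3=-0.67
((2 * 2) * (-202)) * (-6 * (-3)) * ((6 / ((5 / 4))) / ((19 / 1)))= -349056 / 95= -3674.27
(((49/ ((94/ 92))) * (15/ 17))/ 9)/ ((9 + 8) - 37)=-1127/ 4794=-0.24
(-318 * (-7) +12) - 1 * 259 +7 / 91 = 25728 / 13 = 1979.08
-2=-2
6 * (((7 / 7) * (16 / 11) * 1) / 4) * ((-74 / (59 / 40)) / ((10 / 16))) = -113664 / 649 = -175.14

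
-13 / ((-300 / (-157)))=-2041 / 300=-6.80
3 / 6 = 1 / 2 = 0.50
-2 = -2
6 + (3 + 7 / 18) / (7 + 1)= 6.42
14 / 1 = 14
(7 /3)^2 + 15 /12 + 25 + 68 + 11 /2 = 3787 /36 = 105.19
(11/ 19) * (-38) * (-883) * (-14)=-271964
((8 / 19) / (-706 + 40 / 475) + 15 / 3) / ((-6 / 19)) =-3185065 / 201186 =-15.83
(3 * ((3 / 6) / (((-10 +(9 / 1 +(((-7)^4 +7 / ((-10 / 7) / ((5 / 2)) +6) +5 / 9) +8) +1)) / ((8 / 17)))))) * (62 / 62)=4104 / 14016653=0.00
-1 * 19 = -19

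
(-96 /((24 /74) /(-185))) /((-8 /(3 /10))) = -2053.50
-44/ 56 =-11/ 14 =-0.79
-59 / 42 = -1.40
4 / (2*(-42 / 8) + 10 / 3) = -24 / 43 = -0.56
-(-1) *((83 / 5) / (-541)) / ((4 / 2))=-83 / 5410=-0.02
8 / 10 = 4 / 5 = 0.80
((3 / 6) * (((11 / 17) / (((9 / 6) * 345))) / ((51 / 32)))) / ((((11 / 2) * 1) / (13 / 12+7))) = 0.00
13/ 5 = 2.60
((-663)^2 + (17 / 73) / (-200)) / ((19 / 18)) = 57759366447 / 138700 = 416433.79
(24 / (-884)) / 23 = -6 / 5083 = -0.00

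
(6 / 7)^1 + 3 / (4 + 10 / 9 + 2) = 573 / 448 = 1.28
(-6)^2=36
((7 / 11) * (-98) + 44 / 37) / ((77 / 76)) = -1892248 / 31339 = -60.38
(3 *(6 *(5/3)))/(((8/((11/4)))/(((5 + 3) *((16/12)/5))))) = 22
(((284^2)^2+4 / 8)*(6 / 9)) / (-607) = -4336926891 / 607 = -7144854.85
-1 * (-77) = 77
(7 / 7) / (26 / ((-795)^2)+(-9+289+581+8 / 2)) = 632025 / 546701651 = 0.00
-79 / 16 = -4.94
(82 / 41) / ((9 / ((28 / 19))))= 56 / 171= 0.33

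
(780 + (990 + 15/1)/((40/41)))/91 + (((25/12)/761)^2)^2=12588447639194586907/632856148146383616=19.89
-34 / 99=-0.34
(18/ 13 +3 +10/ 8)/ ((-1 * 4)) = -293/ 208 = -1.41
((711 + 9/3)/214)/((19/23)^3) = 4343619/733913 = 5.92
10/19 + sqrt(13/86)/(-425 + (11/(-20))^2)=10/19 - 200* sqrt(1118)/7304797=0.53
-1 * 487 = -487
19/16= 1.19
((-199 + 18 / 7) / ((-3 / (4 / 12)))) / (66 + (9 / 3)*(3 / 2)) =2750 / 8883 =0.31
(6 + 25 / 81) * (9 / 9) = 6.31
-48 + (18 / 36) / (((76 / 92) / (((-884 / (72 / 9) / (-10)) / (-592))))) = -21601243 / 449920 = -48.01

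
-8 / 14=-4 / 7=-0.57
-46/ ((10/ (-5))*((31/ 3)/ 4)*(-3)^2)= 92/ 93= 0.99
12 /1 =12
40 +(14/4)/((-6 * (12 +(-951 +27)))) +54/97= 43054375/1061568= 40.56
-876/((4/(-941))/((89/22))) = 18341031/22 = 833683.23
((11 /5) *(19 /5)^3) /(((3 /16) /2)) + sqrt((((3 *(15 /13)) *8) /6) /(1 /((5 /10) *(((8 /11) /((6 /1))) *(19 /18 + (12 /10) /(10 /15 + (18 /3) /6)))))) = 2 *sqrt(571285) /2145 + 2414368 /1875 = 1288.37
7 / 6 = 1.17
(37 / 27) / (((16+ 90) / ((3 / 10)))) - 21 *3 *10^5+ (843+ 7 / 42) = -60093956153 / 9540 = -6299156.83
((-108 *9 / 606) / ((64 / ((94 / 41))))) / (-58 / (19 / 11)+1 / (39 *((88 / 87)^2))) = 455119236 / 265772688659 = 0.00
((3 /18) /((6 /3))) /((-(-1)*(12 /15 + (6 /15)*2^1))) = 5 /96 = 0.05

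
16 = 16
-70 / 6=-35 / 3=-11.67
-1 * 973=-973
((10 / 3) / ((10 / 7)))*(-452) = -3164 / 3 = -1054.67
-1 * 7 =-7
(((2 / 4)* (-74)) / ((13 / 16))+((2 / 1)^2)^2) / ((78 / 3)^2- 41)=-384 / 8255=-0.05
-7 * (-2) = 14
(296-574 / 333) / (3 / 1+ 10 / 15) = 97994 / 1221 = 80.26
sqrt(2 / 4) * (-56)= -28 * sqrt(2)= -39.60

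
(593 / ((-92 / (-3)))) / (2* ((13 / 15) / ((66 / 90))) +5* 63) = 19569 / 321172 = 0.06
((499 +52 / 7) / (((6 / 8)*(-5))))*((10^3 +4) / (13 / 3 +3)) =-1423672 / 77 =-18489.25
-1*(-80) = 80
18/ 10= 1.80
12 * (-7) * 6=-504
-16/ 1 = -16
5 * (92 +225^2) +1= 253586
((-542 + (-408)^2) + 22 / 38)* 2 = 6305058 / 19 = 331845.16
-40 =-40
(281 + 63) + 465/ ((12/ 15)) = 3701/ 4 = 925.25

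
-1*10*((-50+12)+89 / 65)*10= 47620 / 13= 3663.08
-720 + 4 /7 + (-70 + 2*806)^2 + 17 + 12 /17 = 282870411 /119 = 2377062.28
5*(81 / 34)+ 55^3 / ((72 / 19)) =53753705 / 1224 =43916.43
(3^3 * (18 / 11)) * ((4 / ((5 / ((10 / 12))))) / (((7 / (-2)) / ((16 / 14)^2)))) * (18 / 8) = -93312 / 3773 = -24.73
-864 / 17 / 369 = -96 / 697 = -0.14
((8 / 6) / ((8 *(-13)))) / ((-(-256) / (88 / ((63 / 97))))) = -1067 / 157248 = -0.01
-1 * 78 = -78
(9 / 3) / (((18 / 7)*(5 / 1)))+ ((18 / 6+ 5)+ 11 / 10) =28 / 3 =9.33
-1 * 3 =-3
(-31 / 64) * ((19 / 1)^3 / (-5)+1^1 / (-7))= 744279 / 1120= 664.53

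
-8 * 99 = -792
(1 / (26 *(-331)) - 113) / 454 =-972479 / 3907124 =-0.25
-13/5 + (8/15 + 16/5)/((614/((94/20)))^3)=-1128442550239/434016645000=-2.60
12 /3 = 4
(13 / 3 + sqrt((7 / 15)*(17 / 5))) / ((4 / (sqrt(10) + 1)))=(1 + sqrt(10))*(sqrt(357) + 65) / 60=5.82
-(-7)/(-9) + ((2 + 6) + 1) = 74/9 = 8.22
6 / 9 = 2 / 3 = 0.67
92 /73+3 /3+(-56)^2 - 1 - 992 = 156604 /73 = 2145.26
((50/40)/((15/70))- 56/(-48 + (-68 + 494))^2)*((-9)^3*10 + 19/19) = -433921459/10206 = -42516.31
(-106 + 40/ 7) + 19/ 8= -5483/ 56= -97.91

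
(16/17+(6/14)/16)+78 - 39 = 76099/1904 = 39.97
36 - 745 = -709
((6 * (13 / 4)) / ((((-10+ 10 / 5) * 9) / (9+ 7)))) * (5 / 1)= -21.67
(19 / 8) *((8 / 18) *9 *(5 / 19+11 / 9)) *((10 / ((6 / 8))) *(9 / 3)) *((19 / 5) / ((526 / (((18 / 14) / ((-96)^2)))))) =2413 / 4241664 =0.00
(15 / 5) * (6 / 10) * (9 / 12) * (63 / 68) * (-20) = -1701 / 68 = -25.01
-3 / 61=-0.05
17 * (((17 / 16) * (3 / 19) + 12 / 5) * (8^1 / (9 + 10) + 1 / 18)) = 3605071 / 173280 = 20.80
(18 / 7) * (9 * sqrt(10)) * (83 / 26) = 6723 * sqrt(10) / 91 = 233.63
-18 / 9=-2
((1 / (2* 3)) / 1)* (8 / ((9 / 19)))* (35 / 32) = 3.08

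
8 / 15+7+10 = 263 / 15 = 17.53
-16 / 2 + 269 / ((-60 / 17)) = -5053 / 60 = -84.22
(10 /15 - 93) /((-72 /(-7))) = -1939 /216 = -8.98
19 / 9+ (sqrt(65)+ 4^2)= sqrt(65)+ 163 / 9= 26.17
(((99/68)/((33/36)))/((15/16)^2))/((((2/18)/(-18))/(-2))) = 248832/425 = 585.49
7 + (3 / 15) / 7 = 246 / 35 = 7.03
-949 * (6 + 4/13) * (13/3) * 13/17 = -1011634/51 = -19835.96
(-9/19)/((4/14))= -63/38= -1.66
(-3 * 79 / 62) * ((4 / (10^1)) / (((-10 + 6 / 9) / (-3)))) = -0.49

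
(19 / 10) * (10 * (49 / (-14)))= -133 / 2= -66.50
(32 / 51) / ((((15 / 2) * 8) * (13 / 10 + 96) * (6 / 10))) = 80 / 446607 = 0.00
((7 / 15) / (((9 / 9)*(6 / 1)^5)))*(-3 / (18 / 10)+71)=91 / 21870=0.00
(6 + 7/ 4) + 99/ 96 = 281/ 32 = 8.78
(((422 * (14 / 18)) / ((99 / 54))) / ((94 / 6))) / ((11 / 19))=112252 / 5687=19.74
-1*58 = -58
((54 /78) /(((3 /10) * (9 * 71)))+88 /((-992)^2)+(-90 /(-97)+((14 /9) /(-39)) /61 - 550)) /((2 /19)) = -189226087797246683 /36276918342912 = -5216.16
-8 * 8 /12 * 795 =-4240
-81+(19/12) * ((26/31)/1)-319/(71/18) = -2120161/13206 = -160.55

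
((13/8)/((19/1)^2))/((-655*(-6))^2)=13/44604871200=0.00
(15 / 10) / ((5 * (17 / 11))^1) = 33 / 170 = 0.19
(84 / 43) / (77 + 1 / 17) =714 / 28165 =0.03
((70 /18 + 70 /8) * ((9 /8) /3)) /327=455 /31392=0.01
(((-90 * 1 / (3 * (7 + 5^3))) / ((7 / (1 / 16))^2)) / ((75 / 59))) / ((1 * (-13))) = 59 / 53813760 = 0.00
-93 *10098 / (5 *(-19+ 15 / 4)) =3756456 / 305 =12316.25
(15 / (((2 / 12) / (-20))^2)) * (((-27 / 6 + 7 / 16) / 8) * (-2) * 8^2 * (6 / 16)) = 5265000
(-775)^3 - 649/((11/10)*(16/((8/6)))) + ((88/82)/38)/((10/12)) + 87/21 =-76148596266151/163590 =-465484419.99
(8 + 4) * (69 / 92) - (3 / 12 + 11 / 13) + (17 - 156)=-6817 / 52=-131.10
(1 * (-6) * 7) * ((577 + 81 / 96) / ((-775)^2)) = -388311 / 9610000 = -0.04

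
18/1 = 18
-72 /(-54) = 1.33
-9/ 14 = -0.64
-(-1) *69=69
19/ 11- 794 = -8715/ 11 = -792.27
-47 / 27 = -1.74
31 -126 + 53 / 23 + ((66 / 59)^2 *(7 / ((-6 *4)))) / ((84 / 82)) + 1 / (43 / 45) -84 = -2423741937 / 13770836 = -176.01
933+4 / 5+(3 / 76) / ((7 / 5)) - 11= 922.83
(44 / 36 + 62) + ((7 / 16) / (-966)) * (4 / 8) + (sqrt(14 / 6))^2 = 868477 / 13248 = 65.56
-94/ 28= -47/ 14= -3.36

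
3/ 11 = 0.27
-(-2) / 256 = 1 / 128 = 0.01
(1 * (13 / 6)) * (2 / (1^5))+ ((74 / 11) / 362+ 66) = 420212 / 5973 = 70.35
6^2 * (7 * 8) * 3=6048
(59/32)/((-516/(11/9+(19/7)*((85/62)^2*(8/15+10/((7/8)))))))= -1556454751/6997802112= -0.22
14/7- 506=-504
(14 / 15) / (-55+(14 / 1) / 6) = -7 / 395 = -0.02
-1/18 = -0.06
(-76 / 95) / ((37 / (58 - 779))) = 15.59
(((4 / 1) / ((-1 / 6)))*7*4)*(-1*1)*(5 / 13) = 3360 / 13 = 258.46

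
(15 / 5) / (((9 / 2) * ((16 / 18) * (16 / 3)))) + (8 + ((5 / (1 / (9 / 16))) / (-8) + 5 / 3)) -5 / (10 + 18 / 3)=9.14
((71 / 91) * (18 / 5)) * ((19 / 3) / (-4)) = -4047 / 910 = -4.45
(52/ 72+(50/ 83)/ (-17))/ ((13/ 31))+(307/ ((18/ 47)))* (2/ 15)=108.52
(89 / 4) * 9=801 / 4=200.25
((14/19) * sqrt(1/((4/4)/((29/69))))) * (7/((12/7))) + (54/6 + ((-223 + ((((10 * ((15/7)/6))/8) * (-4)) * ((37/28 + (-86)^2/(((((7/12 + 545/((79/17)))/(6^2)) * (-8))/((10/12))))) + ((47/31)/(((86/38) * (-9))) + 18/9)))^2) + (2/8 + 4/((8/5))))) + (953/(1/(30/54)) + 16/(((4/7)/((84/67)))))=343 * sqrt(2001)/7866 + 3183561187640580198252399351043/18499294817643397252356288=172092.90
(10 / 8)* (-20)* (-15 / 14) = 26.79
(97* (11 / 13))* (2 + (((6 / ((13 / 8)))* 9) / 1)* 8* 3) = 11090398 / 169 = 65623.66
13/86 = 0.15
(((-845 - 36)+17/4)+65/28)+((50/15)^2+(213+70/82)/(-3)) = -2414077/2583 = -934.60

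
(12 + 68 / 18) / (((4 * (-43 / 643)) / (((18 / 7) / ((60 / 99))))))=-1506549 / 6020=-250.26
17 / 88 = 0.19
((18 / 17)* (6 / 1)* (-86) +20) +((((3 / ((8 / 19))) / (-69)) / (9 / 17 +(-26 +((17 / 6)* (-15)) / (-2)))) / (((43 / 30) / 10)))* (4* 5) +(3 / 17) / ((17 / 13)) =-42885950911 / 82030627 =-522.80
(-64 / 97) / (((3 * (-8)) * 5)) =0.01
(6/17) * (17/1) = 6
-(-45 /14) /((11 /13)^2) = 7605 /1694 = 4.49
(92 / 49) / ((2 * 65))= 46 / 3185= 0.01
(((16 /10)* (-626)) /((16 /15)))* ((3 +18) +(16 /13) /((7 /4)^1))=-1854525 /91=-20379.40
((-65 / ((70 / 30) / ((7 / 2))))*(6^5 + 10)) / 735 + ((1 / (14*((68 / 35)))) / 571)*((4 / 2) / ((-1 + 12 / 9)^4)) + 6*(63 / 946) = -929097904403 / 899916556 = -1032.43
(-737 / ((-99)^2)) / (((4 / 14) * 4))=-469 / 7128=-0.07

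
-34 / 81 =-0.42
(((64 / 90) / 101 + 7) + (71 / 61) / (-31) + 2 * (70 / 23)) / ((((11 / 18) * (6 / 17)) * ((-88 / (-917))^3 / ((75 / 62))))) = 84581489937892700515 / 1020805812071936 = 82857.57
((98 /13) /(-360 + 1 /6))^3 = -203297472 /22109961376763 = -0.00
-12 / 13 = -0.92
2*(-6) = -12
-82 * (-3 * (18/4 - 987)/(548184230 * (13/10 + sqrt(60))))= 3142035/319646224513 - 4833900 * sqrt(15)/319646224513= -0.00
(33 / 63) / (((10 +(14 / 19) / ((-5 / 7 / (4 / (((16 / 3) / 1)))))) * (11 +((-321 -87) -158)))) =-418 / 4086243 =-0.00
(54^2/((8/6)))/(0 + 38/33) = 72171/38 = 1899.24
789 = 789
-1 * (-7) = 7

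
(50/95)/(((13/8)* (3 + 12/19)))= 0.09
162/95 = 1.71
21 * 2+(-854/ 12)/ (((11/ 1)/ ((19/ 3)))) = 203/ 198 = 1.03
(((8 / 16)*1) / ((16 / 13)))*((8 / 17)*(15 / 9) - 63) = -41249 / 1632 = -25.28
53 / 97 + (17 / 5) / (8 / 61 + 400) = 6568709 / 11837880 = 0.55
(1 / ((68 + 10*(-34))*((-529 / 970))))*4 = 485 / 17986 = 0.03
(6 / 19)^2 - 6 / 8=-0.65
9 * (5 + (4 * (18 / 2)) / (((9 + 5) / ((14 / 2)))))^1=207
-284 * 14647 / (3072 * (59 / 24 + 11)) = -100.61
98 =98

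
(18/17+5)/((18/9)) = 103/34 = 3.03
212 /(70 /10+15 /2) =424 /29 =14.62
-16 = -16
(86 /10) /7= 1.23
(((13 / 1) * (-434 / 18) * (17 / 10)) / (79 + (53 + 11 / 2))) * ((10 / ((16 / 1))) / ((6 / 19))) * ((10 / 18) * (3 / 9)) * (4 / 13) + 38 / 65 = 61541 / 416988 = 0.15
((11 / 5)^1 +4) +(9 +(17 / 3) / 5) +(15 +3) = 103 / 3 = 34.33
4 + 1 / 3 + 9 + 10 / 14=295 / 21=14.05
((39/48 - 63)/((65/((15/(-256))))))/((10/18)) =5373/53248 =0.10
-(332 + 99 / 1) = -431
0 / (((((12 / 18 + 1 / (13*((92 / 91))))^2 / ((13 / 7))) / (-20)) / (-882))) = 0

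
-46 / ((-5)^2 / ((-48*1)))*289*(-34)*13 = -282045504 / 25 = -11281820.16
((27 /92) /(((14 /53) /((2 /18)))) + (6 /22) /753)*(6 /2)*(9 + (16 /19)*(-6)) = 5213925 /3556168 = 1.47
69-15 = 54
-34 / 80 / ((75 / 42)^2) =-833 / 6250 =-0.13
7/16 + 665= 10647/16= 665.44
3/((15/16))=16/5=3.20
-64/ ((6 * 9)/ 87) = -928/ 9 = -103.11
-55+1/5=-274/5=-54.80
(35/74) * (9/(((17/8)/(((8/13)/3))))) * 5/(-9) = -5600/24531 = -0.23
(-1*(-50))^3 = 125000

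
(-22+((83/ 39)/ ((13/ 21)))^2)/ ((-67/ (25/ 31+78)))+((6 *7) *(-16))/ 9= -11156814179/ 177963591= -62.69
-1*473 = -473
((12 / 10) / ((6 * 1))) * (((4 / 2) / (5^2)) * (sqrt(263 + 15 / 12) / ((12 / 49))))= 49 * sqrt(1057) / 1500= 1.06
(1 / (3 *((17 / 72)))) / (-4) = -6 / 17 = -0.35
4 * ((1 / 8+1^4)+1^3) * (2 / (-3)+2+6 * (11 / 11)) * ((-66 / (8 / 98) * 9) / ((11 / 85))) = -7009695 / 2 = -3504847.50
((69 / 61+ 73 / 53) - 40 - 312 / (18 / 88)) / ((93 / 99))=-166736218 / 100223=-1663.65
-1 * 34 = -34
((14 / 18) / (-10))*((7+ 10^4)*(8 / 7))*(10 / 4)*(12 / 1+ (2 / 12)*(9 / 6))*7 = -3432401 / 18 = -190688.94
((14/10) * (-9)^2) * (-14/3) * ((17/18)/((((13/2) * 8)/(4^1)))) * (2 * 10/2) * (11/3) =-1409.69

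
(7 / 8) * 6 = 21 / 4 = 5.25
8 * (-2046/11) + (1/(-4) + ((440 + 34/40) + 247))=-4002/5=-800.40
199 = 199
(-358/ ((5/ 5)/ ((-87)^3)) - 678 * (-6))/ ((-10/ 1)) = -117874071/ 5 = -23574814.20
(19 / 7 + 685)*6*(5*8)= 1155360 / 7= 165051.43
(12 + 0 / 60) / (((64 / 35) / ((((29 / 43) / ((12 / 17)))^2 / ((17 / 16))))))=500395 / 88752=5.64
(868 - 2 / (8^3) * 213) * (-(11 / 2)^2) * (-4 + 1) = 80584185 / 1024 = 78695.49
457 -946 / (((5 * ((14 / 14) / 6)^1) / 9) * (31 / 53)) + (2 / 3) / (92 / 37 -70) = -9879409634 / 580785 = -17010.44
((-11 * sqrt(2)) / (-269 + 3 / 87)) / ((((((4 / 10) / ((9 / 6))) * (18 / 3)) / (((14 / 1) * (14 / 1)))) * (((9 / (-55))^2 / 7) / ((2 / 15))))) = 13239457 * sqrt(2) / 75816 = 246.96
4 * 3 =12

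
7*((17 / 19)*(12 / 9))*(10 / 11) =4760 / 627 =7.59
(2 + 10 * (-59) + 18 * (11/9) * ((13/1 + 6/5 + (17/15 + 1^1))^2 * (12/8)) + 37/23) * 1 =566992/69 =8217.28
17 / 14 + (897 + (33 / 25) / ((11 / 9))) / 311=446503 / 108850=4.10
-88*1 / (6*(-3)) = 44 / 9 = 4.89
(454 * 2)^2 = 824464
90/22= 45/11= 4.09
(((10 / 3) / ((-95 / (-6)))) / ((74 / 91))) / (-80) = -91 / 28120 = -0.00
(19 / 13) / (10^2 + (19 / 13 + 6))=19 / 1397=0.01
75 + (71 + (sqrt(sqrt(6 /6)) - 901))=-754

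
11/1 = 11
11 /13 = 0.85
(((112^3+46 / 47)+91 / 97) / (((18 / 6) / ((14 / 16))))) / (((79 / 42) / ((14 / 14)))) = 313848699059 / 1440644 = 217853.06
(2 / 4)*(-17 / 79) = -17 / 158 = -0.11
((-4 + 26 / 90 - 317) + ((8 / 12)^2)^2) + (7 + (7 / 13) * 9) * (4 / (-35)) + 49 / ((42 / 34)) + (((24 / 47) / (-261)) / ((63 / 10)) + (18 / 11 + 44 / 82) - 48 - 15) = -7771387026562 / 22655247615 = -343.03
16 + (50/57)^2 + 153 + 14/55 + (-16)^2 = 76128361/178695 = 426.02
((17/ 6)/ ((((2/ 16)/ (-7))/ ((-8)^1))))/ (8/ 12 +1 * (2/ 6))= 3808/ 3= 1269.33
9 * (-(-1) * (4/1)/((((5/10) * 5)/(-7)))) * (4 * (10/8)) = -504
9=9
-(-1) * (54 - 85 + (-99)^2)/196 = 4885/98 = 49.85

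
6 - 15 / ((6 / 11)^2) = -533 / 12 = -44.42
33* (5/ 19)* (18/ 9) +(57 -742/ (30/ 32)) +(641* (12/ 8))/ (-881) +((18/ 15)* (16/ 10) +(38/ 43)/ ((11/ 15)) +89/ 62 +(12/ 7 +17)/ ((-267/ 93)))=-8258917418103976/ 11468368890825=-720.15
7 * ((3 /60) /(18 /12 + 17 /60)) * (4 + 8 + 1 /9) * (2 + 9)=8393 /321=26.15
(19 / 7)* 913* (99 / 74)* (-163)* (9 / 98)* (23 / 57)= -1016582589 / 50764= -20025.66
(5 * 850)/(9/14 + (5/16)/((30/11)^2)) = 85680000/13807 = 6205.55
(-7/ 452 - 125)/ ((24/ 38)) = -1073633/ 5424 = -197.94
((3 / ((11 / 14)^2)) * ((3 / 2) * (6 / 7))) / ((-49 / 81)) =-8748 / 847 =-10.33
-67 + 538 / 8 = 1 / 4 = 0.25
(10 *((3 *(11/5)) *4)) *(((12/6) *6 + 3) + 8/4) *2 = 8976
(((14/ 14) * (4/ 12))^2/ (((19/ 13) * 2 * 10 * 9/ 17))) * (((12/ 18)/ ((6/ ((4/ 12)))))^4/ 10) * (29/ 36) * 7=0.00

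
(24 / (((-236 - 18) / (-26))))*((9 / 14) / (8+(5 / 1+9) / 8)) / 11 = 144 / 9779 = 0.01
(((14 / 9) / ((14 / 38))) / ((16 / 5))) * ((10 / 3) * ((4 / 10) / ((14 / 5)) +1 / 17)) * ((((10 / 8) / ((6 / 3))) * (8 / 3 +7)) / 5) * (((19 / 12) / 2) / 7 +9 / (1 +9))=2344505 / 2159136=1.09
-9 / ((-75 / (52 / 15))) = 0.42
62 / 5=12.40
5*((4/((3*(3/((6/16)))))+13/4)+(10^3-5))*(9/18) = 59905/24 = 2496.04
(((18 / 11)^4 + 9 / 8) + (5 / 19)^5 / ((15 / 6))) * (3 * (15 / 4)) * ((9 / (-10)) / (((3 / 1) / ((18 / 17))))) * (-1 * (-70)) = -20461900945286115 / 9860697804848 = -2075.10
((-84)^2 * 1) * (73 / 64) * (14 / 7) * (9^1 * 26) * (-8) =-30132648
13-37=-24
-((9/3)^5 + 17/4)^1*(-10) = 4945/2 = 2472.50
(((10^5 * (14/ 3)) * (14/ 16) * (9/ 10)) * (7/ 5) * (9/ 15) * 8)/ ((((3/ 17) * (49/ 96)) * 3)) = 9139200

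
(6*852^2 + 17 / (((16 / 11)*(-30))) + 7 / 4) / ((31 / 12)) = 2090604173 / 1240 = 1685971.11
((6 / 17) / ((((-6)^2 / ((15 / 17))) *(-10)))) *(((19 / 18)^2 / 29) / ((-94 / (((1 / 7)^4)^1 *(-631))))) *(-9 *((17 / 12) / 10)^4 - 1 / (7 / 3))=15878091244777 / 395367867827896320000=0.00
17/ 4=4.25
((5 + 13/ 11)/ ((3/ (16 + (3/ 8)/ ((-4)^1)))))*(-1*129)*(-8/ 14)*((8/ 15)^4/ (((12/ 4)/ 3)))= 762017792/ 3898125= 195.48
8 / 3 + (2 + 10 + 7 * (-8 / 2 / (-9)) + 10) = 250 / 9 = 27.78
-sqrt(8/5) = -2 * sqrt(10)/5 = -1.26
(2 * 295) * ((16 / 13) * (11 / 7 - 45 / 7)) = -320960 / 91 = -3527.03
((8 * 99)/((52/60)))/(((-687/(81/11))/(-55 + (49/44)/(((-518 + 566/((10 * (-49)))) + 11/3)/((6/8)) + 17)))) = 26076267779850/48401736097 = 538.75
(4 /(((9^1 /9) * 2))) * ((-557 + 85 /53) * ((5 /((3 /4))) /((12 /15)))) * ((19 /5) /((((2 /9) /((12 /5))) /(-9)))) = 181208016 /53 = 3419019.17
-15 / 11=-1.36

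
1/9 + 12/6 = 19/9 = 2.11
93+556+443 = 1092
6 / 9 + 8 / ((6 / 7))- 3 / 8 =77 / 8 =9.62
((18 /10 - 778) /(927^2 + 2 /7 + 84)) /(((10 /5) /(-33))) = 896511 /60158930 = 0.01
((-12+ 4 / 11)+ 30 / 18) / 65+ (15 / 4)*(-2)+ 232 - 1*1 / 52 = 1924729 / 8580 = 224.33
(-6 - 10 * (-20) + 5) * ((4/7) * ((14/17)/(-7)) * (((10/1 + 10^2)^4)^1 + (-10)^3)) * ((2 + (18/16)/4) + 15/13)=-10408618434750/1547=-6728260138.82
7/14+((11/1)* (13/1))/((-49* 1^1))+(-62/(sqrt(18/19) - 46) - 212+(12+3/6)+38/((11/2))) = -2097371564/10830127+93* sqrt(38)/20093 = -193.63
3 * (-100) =-300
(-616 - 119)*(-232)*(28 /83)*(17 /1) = 977921.93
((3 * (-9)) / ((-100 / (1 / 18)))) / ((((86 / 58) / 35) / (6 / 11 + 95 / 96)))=0.54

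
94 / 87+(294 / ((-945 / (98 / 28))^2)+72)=25751321 / 352350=73.08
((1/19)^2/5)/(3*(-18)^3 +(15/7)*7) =-1/31553205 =-0.00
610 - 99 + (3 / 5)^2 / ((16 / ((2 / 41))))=4190209 / 8200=511.00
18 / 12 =3 / 2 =1.50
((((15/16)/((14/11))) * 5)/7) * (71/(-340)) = -0.11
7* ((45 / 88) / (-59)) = -315 / 5192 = -0.06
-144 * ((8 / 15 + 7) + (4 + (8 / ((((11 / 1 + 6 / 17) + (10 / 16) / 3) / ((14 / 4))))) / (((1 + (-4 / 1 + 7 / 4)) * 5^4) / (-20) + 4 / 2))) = -2874030384 / 1721705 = -1669.29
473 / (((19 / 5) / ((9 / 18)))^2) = 11825 / 1444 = 8.19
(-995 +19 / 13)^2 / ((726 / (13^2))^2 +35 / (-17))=479282639888 / 7960657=60206.42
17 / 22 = 0.77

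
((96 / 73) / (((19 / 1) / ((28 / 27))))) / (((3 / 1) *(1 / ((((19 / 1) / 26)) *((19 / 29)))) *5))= 8512 / 3715335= 0.00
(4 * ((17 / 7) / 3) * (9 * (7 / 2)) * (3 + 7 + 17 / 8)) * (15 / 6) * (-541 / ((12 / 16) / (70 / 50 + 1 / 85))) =-3148620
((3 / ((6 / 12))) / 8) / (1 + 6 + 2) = 1 / 12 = 0.08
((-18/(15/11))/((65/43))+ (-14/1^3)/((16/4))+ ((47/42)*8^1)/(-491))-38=-336786661/6702150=-50.25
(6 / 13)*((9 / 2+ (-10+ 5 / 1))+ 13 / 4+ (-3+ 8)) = 3.58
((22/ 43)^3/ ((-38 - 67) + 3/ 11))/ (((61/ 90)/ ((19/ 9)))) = -1390895/ 349194744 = -0.00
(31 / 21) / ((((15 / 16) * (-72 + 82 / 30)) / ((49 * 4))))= -4.46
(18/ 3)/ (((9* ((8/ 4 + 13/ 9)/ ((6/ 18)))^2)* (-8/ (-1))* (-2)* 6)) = -1/ 15376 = -0.00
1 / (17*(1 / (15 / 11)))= 15 / 187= 0.08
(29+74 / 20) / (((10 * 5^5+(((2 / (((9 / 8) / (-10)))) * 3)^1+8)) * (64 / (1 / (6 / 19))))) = 6213 / 119825920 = 0.00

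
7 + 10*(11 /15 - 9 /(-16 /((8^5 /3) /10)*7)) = 18733 /21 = 892.05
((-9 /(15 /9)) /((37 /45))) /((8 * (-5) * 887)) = 243 /1312760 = 0.00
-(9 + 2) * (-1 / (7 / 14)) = 22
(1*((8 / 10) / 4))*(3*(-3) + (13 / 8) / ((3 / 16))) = -1 / 15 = -0.07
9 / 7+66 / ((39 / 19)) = 3043 / 91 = 33.44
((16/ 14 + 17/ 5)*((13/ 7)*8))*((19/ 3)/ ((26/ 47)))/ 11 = 189316/ 2695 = 70.25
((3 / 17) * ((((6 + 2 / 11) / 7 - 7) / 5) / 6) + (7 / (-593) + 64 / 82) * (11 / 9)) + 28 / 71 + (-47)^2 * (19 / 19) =449500172985023 / 203366331630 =2210.30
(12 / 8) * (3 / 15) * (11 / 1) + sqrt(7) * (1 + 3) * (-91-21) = 33 / 10-448 * sqrt(7) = -1182.00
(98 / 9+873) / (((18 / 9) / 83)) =660265 / 18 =36681.39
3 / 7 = 0.43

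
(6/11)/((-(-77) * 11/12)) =72/9317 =0.01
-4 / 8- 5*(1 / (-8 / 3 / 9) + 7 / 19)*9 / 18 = 2133 / 304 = 7.02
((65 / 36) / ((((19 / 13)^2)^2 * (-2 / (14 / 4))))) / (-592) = 12995255 / 11109604608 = 0.00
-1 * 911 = -911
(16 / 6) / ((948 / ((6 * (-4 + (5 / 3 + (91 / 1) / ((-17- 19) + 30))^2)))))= 713 / 237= 3.01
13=13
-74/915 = -0.08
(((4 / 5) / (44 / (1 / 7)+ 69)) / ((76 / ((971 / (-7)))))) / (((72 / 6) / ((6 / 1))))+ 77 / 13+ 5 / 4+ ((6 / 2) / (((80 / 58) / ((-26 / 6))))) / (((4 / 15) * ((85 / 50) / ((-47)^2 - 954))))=-1778770639941 / 68191760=-26084.83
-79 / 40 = -1.98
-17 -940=-957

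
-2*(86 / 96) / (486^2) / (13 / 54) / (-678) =43 / 925258464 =0.00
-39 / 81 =-13 / 27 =-0.48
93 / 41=2.27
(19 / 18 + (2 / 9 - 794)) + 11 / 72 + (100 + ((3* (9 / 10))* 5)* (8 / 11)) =-540739 / 792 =-682.75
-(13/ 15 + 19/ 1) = -298/ 15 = -19.87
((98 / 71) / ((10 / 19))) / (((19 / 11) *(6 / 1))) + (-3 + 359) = 758819 / 2130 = 356.25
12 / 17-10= -158 / 17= -9.29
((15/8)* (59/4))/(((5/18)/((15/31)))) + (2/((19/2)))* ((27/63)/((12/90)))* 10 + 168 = 14707059/65968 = 222.94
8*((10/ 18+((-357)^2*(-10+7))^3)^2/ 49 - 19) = 2024515599725159538366555180549342344/ 3969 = 510082035708027094574591900000000.00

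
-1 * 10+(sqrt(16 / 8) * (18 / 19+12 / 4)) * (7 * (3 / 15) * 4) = -10+420 * sqrt(2) / 19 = 21.26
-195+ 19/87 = -16946/87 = -194.78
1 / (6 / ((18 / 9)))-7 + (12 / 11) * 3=-112 / 33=-3.39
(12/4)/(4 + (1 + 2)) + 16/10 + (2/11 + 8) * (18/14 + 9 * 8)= 231631/385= 601.64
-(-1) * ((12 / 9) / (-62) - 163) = -163.02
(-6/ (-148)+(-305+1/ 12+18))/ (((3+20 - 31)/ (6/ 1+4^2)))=1401103/ 1776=788.91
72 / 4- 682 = -664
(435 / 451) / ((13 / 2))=870 / 5863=0.15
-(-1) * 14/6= 7/3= 2.33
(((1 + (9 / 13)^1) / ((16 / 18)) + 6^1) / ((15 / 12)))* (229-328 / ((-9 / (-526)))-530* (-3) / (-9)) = -120881.07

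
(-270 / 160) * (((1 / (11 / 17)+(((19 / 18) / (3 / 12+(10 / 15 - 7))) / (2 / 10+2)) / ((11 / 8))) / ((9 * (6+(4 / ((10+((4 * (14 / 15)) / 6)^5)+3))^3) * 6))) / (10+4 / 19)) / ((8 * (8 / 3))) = -10566841420351741172912207419059139 / 298388342133133127829104277022046380032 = -0.00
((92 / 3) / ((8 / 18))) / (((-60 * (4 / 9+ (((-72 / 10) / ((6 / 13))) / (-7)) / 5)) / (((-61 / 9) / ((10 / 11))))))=108031 / 11216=9.63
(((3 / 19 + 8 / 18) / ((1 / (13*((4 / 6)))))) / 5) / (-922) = -1339 / 1182465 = -0.00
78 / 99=26 / 33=0.79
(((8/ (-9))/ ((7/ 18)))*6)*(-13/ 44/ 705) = 104/ 18095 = 0.01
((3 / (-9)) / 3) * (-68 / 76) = 17 / 171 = 0.10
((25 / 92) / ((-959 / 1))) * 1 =-25 / 88228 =-0.00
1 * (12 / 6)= 2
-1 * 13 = -13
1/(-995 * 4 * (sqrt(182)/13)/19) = -19 * sqrt(182)/55720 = -0.00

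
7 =7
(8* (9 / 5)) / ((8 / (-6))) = -10.80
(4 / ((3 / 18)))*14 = 336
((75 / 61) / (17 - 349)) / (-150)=0.00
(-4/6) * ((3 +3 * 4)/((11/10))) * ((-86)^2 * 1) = -739600/11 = -67236.36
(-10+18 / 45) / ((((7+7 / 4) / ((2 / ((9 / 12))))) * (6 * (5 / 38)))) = -9728 / 2625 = -3.71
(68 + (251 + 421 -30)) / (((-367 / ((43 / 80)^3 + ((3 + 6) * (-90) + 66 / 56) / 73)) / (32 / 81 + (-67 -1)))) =-277813007927677 / 194438361600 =-1428.80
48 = 48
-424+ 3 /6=-847 /2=-423.50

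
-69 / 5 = -13.80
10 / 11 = 0.91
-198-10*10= -298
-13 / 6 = -2.17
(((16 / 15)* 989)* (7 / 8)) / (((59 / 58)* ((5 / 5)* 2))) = 401534 / 885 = 453.71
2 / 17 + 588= 9998 / 17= 588.12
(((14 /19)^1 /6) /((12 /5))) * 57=35 /12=2.92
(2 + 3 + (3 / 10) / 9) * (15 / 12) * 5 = 755 / 24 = 31.46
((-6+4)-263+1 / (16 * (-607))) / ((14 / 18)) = -23163129 / 67984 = -340.71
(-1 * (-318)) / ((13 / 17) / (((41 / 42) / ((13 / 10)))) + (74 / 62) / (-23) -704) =-395083995 / 873450614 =-0.45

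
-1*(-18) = 18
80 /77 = 1.04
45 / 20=9 / 4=2.25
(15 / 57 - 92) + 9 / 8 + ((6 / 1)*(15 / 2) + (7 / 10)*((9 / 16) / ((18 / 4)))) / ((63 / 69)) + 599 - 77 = 480.77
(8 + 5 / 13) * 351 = 2943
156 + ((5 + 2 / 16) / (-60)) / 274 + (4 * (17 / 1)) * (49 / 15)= 9946411 / 26304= 378.13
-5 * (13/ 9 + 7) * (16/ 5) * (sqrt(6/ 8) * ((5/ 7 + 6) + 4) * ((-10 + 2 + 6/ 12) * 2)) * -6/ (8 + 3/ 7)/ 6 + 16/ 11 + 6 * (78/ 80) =1607/ 220 - 76000 * sqrt(3)/ 59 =-2223.81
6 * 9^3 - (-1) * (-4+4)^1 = 4374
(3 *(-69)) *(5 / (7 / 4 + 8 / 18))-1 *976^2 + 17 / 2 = -150580185 / 158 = -953039.15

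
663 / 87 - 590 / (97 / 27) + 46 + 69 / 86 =-26563513 / 241918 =-109.80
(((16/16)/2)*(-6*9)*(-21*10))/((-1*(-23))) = 5670/23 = 246.52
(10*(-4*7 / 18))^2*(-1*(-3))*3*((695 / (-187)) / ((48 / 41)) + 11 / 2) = 5064.26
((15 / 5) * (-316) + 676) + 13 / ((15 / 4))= -4028 / 15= -268.53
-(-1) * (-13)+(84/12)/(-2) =-33/2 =-16.50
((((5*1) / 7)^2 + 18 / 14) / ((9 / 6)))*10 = 11.97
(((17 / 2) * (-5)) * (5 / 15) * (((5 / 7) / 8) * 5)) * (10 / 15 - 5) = 27625 / 1008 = 27.41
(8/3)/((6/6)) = 8/3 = 2.67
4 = 4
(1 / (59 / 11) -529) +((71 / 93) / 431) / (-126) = -157574293789 / 297977022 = -528.81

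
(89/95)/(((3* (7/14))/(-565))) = -20114/57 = -352.88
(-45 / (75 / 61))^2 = 33489 / 25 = 1339.56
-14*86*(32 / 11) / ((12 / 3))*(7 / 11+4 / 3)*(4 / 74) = -1252160 / 13431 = -93.23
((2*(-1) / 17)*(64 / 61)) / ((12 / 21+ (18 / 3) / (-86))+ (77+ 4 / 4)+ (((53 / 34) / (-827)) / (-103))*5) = -6563707136 / 4174431460491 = -0.00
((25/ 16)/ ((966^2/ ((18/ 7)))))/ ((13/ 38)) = 475/ 37740976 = 0.00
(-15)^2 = 225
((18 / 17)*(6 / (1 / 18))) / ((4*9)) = 54 / 17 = 3.18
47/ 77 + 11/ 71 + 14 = 80722/ 5467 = 14.77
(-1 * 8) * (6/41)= -48/41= -1.17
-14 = -14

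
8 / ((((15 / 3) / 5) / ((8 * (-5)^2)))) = 1600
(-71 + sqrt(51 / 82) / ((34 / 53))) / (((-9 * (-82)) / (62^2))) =-136462 / 369 + 50933 * sqrt(4182) / 514386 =-363.41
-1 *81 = -81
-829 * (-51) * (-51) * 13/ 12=-9343659/ 4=-2335914.75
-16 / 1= -16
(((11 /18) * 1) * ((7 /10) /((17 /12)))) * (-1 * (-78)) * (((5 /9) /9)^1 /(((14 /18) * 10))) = 143 /765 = 0.19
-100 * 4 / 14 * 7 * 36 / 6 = -1200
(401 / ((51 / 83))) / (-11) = -33283 / 561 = -59.33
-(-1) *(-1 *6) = -6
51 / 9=17 / 3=5.67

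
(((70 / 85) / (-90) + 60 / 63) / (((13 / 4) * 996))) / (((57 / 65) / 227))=1146577 / 15200703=0.08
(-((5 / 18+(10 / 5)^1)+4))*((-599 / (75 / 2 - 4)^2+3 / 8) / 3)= 644213 / 1939248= 0.33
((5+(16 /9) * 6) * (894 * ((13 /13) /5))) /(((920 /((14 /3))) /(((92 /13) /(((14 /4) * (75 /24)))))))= 224096 /24375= 9.19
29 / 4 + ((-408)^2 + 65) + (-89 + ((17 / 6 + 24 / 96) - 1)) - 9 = 499321 / 3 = 166440.33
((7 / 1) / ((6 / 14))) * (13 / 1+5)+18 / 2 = 303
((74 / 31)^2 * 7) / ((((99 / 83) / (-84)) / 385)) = -3117924880 / 2883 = -1081486.26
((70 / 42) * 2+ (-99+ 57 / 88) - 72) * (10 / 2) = -220465 / 264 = -835.09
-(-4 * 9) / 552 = 3 / 46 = 0.07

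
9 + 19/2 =37/2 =18.50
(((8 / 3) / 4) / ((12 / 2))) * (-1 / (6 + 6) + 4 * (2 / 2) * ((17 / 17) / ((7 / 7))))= 47 / 108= 0.44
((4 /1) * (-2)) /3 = -8 /3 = -2.67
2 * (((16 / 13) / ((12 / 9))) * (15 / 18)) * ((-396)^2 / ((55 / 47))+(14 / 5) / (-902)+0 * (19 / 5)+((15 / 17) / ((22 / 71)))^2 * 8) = 206263.49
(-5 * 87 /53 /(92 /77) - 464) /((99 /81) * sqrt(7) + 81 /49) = 738125562951 /7324756456 - 545747158341 * sqrt(7) /7324756456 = -96.36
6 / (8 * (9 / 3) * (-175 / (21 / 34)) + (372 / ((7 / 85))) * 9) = 21 / 118490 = 0.00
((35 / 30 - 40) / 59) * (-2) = 233 / 177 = 1.32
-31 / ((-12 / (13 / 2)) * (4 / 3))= 403 / 32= 12.59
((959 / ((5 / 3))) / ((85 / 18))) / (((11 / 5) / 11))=51786 / 85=609.25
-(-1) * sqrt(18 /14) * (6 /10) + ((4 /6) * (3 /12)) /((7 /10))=5 /21 + 9 * sqrt(7) /35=0.92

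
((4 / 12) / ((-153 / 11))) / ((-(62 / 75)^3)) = 171875 / 4051576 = 0.04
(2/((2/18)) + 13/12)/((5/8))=458/15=30.53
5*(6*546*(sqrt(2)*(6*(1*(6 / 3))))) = 196560*sqrt(2) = 277977.82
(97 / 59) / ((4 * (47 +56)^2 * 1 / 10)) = 485 / 1251862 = 0.00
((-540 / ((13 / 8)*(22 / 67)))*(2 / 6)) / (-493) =48240 / 70499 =0.68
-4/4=-1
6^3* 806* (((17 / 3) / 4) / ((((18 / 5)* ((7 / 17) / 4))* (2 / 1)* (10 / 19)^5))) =288383822233 / 35000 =8239537.78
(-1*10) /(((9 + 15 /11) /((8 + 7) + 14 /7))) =-935 /57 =-16.40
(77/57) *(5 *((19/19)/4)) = 385/228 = 1.69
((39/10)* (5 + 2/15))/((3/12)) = 2002/25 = 80.08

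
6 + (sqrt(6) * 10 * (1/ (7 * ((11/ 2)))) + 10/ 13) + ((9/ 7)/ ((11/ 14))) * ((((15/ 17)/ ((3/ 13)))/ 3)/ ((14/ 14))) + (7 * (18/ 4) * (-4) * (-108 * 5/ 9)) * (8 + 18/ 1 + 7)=20 * sqrt(6)/ 77 + 606507406/ 2431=249489.49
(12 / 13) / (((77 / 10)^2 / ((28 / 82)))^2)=480000 / 15677538877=0.00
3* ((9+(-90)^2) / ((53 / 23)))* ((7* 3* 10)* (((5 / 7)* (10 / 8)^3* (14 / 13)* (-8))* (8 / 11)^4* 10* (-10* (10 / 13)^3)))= 141886080000000000 / 418161601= 339309204.05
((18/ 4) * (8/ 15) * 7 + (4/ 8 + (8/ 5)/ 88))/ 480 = 127/ 3520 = 0.04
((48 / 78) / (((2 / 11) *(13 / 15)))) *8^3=337920 / 169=1999.53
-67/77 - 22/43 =-4575/3311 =-1.38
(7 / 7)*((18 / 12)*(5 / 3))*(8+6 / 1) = 35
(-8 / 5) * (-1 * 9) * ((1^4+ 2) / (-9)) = -24 / 5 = -4.80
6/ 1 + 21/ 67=423/ 67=6.31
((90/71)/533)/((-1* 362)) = -45/6849583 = -0.00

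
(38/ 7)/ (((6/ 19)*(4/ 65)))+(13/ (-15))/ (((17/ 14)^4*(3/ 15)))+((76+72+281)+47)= 753.35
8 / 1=8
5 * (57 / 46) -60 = -2475 / 46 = -53.80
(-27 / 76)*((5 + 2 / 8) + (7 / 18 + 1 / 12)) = -309 / 152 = -2.03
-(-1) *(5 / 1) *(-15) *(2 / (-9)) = 50 / 3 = 16.67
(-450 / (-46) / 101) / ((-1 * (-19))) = 225 / 44137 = 0.01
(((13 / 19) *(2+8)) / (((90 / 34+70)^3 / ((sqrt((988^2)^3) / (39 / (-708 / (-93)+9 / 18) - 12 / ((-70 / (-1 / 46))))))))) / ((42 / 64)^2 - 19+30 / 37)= -25083932757065728 / 124321872657825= -201.77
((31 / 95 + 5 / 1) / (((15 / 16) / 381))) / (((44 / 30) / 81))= 11356848 / 95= 119545.77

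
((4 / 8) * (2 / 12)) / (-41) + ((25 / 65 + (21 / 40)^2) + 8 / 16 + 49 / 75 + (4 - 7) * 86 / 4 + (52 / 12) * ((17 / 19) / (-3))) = -9330251521 / 145828800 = -63.98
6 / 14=3 / 7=0.43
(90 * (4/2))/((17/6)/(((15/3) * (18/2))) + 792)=48600/213857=0.23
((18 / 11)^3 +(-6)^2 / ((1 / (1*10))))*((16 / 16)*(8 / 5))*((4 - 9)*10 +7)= -166837248 / 6655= -25069.46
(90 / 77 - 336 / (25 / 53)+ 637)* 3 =-428223 / 1925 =-222.45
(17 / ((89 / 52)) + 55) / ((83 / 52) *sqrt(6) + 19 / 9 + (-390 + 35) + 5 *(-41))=-353071056312 / 3033372956245-1010157642 *sqrt(6) / 3033372956245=-0.12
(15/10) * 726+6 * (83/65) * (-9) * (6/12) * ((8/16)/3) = 140823/130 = 1083.25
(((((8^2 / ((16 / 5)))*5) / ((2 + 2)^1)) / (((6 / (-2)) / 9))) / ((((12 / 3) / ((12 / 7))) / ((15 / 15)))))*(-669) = 150525 / 7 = 21503.57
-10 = -10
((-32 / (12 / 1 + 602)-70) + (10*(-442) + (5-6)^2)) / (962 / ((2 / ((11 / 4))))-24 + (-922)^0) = -5512556 / 1596093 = -3.45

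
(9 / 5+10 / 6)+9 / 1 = 187 / 15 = 12.47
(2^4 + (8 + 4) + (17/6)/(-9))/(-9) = -1495/486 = -3.08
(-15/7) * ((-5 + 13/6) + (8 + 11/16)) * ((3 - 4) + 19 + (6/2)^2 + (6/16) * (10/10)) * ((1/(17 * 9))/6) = -102565/274176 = -0.37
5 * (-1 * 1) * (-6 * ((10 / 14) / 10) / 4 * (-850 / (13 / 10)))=-31875 / 91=-350.27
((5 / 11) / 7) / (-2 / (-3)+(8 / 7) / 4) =3 / 44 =0.07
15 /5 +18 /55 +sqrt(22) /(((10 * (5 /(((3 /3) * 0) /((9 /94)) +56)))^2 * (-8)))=183 /55-98 * sqrt(22) /625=2.59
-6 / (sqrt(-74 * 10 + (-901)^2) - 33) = 6 / (33 - sqrt(811061)) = -0.01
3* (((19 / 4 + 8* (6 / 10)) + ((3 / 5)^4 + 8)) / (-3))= -44199 / 2500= -17.68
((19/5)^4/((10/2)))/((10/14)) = 912247/15625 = 58.38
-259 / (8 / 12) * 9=-6993 / 2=-3496.50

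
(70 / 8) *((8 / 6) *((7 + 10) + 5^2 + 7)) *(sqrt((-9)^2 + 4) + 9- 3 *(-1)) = 1715 *sqrt(85) / 3 + 6860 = 12130.51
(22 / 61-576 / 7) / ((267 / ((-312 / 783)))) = 3638128 / 29756349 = 0.12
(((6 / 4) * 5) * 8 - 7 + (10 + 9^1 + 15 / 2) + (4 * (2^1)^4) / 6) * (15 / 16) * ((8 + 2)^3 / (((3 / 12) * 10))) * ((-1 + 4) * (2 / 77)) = 202875 / 77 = 2634.74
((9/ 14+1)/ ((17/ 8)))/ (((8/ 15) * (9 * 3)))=115/ 2142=0.05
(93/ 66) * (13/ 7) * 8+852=67216/ 77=872.94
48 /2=24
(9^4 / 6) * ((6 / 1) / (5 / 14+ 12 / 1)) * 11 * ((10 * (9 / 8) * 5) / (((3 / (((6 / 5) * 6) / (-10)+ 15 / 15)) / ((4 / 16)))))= 10609137 / 1384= 7665.56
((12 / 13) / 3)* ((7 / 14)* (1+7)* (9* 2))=288 / 13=22.15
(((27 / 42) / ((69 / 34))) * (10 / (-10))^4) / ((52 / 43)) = 2193 / 8372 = 0.26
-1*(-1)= 1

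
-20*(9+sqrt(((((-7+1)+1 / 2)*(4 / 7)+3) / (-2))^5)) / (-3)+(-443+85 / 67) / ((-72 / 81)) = 5*sqrt(14) / 2058+74631 / 134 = 556.96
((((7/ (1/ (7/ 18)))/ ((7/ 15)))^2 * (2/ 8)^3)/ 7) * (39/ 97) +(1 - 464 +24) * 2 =-65405213/ 74496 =-877.97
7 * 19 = 133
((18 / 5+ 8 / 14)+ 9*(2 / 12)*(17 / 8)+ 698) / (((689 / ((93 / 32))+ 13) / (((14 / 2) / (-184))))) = -36735093 / 342343040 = -0.11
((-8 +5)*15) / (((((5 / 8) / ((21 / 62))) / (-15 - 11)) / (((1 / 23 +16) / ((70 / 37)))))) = 19168812 / 3565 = 5376.95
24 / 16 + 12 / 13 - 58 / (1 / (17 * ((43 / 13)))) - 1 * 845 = -106703 / 26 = -4103.96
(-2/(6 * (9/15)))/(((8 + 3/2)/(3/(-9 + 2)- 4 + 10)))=-130/399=-0.33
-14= -14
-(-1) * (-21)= -21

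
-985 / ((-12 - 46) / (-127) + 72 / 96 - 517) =500380 / 262023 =1.91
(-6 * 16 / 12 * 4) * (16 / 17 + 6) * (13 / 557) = -49088 / 9469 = -5.18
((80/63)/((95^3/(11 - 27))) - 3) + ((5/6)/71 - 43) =-70546737577/1534015350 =-45.99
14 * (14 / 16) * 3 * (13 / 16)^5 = 13.01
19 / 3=6.33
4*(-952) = -3808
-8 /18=-4 /9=-0.44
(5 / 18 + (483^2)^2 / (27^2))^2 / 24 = 1805788998473541169 / 7776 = 232225951449786.67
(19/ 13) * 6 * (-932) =-106248/ 13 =-8172.92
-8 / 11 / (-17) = 0.04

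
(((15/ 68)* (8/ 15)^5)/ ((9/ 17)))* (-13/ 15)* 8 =-851968/ 6834375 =-0.12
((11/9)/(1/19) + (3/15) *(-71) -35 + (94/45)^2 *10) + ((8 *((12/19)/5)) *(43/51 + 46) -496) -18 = -58736849/130815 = -449.01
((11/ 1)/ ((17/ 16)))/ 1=176/ 17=10.35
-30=-30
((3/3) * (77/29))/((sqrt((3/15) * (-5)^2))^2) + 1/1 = 222/145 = 1.53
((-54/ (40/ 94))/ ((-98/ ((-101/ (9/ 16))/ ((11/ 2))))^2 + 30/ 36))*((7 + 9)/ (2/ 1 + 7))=-8837167104/ 385626215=-22.92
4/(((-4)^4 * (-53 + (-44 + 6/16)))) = -0.00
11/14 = 0.79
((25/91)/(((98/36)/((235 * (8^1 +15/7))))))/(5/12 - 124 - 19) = -90099000/53405443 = -1.69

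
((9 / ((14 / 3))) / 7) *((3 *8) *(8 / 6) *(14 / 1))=864 / 7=123.43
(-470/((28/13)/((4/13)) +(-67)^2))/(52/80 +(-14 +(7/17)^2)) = 339575/42814846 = 0.01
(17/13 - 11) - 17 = -347/13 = -26.69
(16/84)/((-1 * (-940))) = 0.00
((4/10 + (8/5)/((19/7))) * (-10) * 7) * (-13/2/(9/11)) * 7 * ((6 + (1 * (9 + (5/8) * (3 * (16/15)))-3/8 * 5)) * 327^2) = 473443699729/76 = 6229522364.86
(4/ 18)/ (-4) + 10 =179/ 18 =9.94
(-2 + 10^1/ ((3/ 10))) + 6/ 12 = 191/ 6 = 31.83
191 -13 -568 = -390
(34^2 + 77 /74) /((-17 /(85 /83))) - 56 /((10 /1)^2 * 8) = -21426747 /307100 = -69.77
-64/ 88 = -0.73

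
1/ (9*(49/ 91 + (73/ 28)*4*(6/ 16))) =728/ 29151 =0.02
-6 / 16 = -3 / 8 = -0.38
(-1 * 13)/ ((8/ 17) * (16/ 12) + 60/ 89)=-59007/ 5908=-9.99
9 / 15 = 3 / 5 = 0.60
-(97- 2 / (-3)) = -293 / 3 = -97.67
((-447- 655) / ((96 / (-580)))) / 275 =15979 / 660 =24.21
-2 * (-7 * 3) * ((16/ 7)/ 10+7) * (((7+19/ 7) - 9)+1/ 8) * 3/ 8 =107019/ 1120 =95.55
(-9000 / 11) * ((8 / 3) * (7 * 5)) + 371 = -835919 / 11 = -75992.64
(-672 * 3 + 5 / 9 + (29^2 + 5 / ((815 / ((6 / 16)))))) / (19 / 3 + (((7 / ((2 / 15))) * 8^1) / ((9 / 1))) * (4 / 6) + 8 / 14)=-96482771 / 3123080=-30.89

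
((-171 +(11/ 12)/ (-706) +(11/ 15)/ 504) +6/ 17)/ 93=-3870916787/ 2109591540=-1.83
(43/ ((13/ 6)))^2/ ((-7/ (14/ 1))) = -133128/ 169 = -787.74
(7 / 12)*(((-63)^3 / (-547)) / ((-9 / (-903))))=58538781 / 2188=26754.47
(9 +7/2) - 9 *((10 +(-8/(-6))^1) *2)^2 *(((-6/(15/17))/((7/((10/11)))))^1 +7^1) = -4353883/154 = -28271.97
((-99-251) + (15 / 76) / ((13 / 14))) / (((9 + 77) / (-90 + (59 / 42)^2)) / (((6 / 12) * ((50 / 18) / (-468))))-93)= -670785870125 / 452963825574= -1.48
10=10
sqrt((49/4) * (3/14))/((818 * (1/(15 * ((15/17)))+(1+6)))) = 225 * sqrt(42)/5209024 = 0.00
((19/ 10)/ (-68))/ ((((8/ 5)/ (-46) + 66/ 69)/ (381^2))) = -63435357/ 14416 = -4400.34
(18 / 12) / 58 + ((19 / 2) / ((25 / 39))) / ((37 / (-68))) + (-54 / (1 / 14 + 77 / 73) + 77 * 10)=85814490521 / 123502300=694.84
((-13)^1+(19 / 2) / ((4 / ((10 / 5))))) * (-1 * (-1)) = -33 / 4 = -8.25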